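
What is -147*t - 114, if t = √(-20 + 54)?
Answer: -114 - 147*√34 ≈ -971.15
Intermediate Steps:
t = √34 ≈ 5.8309
-147*t - 114 = -147*√34 - 114 = -114 - 147*√34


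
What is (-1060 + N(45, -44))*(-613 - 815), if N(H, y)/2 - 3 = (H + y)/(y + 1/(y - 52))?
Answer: 6359372376/4225 ≈ 1.5052e+6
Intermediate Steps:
N(H, y) = 6 + 2*(H + y)/(y + 1/(-52 + y)) (N(H, y) = 6 + 2*((H + y)/(y + 1/(y - 52))) = 6 + 2*((H + y)/(y + 1/(-52 + y))) = 6 + 2*(H + y)/(y + 1/(-52 + y)))
(-1060 + N(45, -44))*(-613 - 815) = (-1060 + 2*(3 - 208*(-44) - 52*45 + 4*(-44)**2 + 45*(-44))/(1 + (-44)**2 - 52*(-44)))*(-613 - 815) = (-1060 + 2*(3 + 9152 - 2340 + 4*1936 - 1980)/(1 + 1936 + 2288))*(-1428) = (-1060 + 2*(3 + 9152 - 2340 + 7744 - 1980)/4225)*(-1428) = (-1060 + 2*(1/4225)*12579)*(-1428) = (-1060 + 25158/4225)*(-1428) = -4453342/4225*(-1428) = 6359372376/4225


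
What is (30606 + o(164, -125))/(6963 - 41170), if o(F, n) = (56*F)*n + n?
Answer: 1117519/34207 ≈ 32.669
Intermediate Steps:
o(F, n) = n + 56*F*n (o(F, n) = 56*F*n + n = n + 56*F*n)
(30606 + o(164, -125))/(6963 - 41170) = (30606 - 125*(1 + 56*164))/(6963 - 41170) = (30606 - 125*(1 + 9184))/(-34207) = (30606 - 125*9185)*(-1/34207) = (30606 - 1148125)*(-1/34207) = -1117519*(-1/34207) = 1117519/34207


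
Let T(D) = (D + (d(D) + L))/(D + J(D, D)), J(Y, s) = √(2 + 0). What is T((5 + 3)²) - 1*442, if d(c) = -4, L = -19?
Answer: -903462/2047 - 41*√2/4094 ≈ -441.37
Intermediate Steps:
J(Y, s) = √2
T(D) = (-23 + D)/(D + √2) (T(D) = (D + (-4 - 19))/(D + √2) = (D - 23)/(D + √2) = (-23 + D)/(D + √2))
T((5 + 3)²) - 1*442 = (-23 + (5 + 3)²)/((5 + 3)² + √2) - 1*442 = (-23 + 8²)/(8² + √2) - 442 = (-23 + 64)/(64 + √2) - 442 = 41/(64 + √2) - 442 = -442 + 41/(64 + √2)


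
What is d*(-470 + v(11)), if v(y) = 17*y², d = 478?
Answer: 758586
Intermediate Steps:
d*(-470 + v(11)) = 478*(-470 + 17*11²) = 478*(-470 + 17*121) = 478*(-470 + 2057) = 478*1587 = 758586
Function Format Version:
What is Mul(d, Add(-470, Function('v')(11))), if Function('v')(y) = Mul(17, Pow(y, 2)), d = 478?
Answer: 758586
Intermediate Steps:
Mul(d, Add(-470, Function('v')(11))) = Mul(478, Add(-470, Mul(17, Pow(11, 2)))) = Mul(478, Add(-470, Mul(17, 121))) = Mul(478, Add(-470, 2057)) = Mul(478, 1587) = 758586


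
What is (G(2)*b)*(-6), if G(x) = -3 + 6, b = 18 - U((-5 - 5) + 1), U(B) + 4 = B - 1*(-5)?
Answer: -468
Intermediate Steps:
U(B) = 1 + B (U(B) = -4 + (B - 1*(-5)) = -4 + (B + 5) = -4 + (5 + B) = 1 + B)
b = 26 (b = 18 - (1 + ((-5 - 5) + 1)) = 18 - (1 + (-10 + 1)) = 18 - (1 - 9) = 18 - 1*(-8) = 18 + 8 = 26)
G(x) = 3
(G(2)*b)*(-6) = (3*26)*(-6) = 78*(-6) = -468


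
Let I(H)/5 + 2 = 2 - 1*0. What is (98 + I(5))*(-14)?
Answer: -1372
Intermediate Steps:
I(H) = 0 (I(H) = -10 + 5*(2 - 1*0) = -10 + 5*(2 + 0) = -10 + 5*2 = -10 + 10 = 0)
(98 + I(5))*(-14) = (98 + 0)*(-14) = 98*(-14) = -1372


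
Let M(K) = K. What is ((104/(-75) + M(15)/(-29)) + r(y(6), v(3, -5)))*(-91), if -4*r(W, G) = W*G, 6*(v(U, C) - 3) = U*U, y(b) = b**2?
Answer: 16785587/4350 ≈ 3858.8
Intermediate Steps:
v(U, C) = 3 + U**2/6 (v(U, C) = 3 + (U*U)/6 = 3 + U**2/6)
r(W, G) = -G*W/4 (r(W, G) = -W*G/4 = -G*W/4)
((104/(-75) + M(15)/(-29)) + r(y(6), v(3, -5)))*(-91) = ((104/(-75) + 15/(-29)) - 1/4*(3 + (1/6)*3**2)*6**2)*(-91) = ((104*(-1/75) + 15*(-1/29)) - 1/4*(3 + (1/6)*9)*36)*(-91) = ((-104/75 - 15/29) - 1/4*(3 + 3/2)*36)*(-91) = (-4141/2175 - 1/4*9/2*36)*(-91) = (-4141/2175 - 81/2)*(-91) = -184457/4350*(-91) = 16785587/4350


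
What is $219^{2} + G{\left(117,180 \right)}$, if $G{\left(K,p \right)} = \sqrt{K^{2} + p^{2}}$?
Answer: $47961 + 9 \sqrt{569} \approx 48176.0$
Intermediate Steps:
$219^{2} + G{\left(117,180 \right)} = 219^{2} + \sqrt{117^{2} + 180^{2}} = 47961 + \sqrt{13689 + 32400} = 47961 + \sqrt{46089} = 47961 + 9 \sqrt{569}$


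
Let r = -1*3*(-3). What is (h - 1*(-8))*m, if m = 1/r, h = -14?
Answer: -⅔ ≈ -0.66667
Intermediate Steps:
r = 9 (r = -3*(-3) = 9)
m = ⅑ (m = 1/9 = ⅑ ≈ 0.11111)
(h - 1*(-8))*m = (-14 - 1*(-8))*(⅑) = (-14 + 8)*(⅑) = -6*⅑ = -⅔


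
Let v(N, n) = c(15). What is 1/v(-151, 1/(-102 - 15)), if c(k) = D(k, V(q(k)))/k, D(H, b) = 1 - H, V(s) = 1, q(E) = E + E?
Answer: -15/14 ≈ -1.0714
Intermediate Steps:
q(E) = 2*E
c(k) = (1 - k)/k
v(N, n) = -14/15 (v(N, n) = (1 - 1*15)/15 = (1 - 15)/15 = (1/15)*(-14) = -14/15)
1/v(-151, 1/(-102 - 15)) = 1/(-14/15) = -15/14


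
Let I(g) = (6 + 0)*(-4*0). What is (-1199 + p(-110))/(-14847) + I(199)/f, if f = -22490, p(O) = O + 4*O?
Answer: 583/4949 ≈ 0.11780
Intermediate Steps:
I(g) = 0 (I(g) = 6*0 = 0)
p(O) = 5*O
(-1199 + p(-110))/(-14847) + I(199)/f = (-1199 + 5*(-110))/(-14847) + 0/(-22490) = (-1199 - 550)*(-1/14847) + 0*(-1/22490) = -1749*(-1/14847) + 0 = 583/4949 + 0 = 583/4949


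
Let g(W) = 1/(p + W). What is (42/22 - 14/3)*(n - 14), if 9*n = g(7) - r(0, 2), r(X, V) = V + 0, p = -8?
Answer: 3913/99 ≈ 39.525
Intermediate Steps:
r(X, V) = V
g(W) = 1/(-8 + W)
n = -1/3 (n = (1/(-8 + 7) - 1*2)/9 = (1/(-1) - 2)/9 = (-1 - 2)/9 = (1/9)*(-3) = -1/3 ≈ -0.33333)
(42/22 - 14/3)*(n - 14) = (42/22 - 14/3)*(-1/3 - 14) = (42*(1/22) - 14*1/3)*(-43/3) = (21/11 - 14/3)*(-43/3) = -91/33*(-43/3) = 3913/99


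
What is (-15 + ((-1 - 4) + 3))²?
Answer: 289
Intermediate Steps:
(-15 + ((-1 - 4) + 3))² = (-15 + (-5 + 3))² = (-15 - 2)² = (-17)² = 289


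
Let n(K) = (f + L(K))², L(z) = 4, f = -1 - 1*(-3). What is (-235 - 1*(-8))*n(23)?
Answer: -8172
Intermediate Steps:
f = 2 (f = -1 + 3 = 2)
n(K) = 36 (n(K) = (2 + 4)² = 6² = 36)
(-235 - 1*(-8))*n(23) = (-235 - 1*(-8))*36 = (-235 + 8)*36 = -227*36 = -8172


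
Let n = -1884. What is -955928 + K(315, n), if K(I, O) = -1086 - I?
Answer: -957329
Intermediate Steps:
-955928 + K(315, n) = -955928 + (-1086 - 1*315) = -955928 + (-1086 - 315) = -955928 - 1401 = -957329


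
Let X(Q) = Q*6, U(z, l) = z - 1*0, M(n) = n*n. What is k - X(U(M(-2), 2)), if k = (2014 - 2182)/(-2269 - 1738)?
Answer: -96000/4007 ≈ -23.958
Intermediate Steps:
M(n) = n²
U(z, l) = z (U(z, l) = z + 0 = z)
X(Q) = 6*Q
k = 168/4007 (k = -168/(-4007) = -168*(-1/4007) = 168/4007 ≈ 0.041927)
k - X(U(M(-2), 2)) = 168/4007 - 6*(-2)² = 168/4007 - 6*4 = 168/4007 - 1*24 = 168/4007 - 24 = -96000/4007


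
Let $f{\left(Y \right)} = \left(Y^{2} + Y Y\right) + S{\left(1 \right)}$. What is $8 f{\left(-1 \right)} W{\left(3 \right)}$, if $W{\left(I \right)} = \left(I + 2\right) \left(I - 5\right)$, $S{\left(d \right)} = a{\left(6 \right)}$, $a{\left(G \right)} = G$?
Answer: $-640$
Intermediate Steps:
$S{\left(d \right)} = 6$
$f{\left(Y \right)} = 6 + 2 Y^{2}$ ($f{\left(Y \right)} = \left(Y^{2} + Y Y\right) + 6 = \left(Y^{2} + Y^{2}\right) + 6 = 2 Y^{2} + 6 = 6 + 2 Y^{2}$)
$W{\left(I \right)} = \left(-5 + I\right) \left(2 + I\right)$ ($W{\left(I \right)} = \left(2 + I\right) \left(-5 + I\right) = \left(-5 + I\right) \left(2 + I\right)$)
$8 f{\left(-1 \right)} W{\left(3 \right)} = 8 \left(6 + 2 \left(-1\right)^{2}\right) \left(-10 + 3^{2} - 9\right) = 8 \left(6 + 2 \cdot 1\right) \left(-10 + 9 - 9\right) = 8 \left(6 + 2\right) \left(-10\right) = 8 \cdot 8 \left(-10\right) = 64 \left(-10\right) = -640$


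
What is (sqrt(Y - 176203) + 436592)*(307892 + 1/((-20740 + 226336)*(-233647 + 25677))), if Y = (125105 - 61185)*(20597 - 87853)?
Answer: 718454954462810106386/5344725015 + 13164784594547039*I*sqrt(4299179723)/42757800120 ≈ 1.3442e+11 + 2.0188e+10*I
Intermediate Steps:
Y = -4299003520 (Y = 63920*(-67256) = -4299003520)
(sqrt(Y - 176203) + 436592)*(307892 + 1/((-20740 + 226336)*(-233647 + 25677))) = (sqrt(-4299003520 - 176203) + 436592)*(307892 + 1/((-20740 + 226336)*(-233647 + 25677))) = (sqrt(-4299179723) + 436592)*(307892 + 1/(205596*(-207970))) = (I*sqrt(4299179723) + 436592)*(307892 + 1/(-42757800120)) = (436592 + I*sqrt(4299179723))*(307892 - 1/42757800120) = (436592 + I*sqrt(4299179723))*(13164784594547039/42757800120) = 718454954462810106386/5344725015 + 13164784594547039*I*sqrt(4299179723)/42757800120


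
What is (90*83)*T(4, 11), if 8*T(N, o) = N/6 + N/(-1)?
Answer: -6225/2 ≈ -3112.5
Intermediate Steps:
T(N, o) = -5*N/48 (T(N, o) = (N/6 + N/(-1))/8 = (N*(⅙) + N*(-1))/8 = (N/6 - N)/8 = (-5*N/6)/8 = -5*N/48)
(90*83)*T(4, 11) = (90*83)*(-5/48*4) = 7470*(-5/12) = -6225/2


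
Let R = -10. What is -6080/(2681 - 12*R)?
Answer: -6080/2801 ≈ -2.1707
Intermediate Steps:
-6080/(2681 - 12*R) = -6080/(2681 - 12*(-10)) = -6080/(2681 - 1*(-120)) = -6080/(2681 + 120) = -6080/2801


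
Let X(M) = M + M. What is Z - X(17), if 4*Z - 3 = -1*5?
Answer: -69/2 ≈ -34.500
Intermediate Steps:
X(M) = 2*M
Z = -½ (Z = ¾ + (-1*5)/4 = ¾ + (¼)*(-5) = ¾ - 5/4 = -½ ≈ -0.50000)
Z - X(17) = -½ - 2*17 = -½ - 1*34 = -½ - 34 = -69/2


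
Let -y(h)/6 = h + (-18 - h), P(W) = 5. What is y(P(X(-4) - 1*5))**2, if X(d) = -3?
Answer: 11664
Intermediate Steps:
y(h) = 108 (y(h) = -6*(h + (-18 - h)) = -6*(-18) = 108)
y(P(X(-4) - 1*5))**2 = 108**2 = 11664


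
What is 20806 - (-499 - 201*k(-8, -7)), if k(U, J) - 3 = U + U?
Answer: 18692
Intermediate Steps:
k(U, J) = 3 + 2*U (k(U, J) = 3 + (U + U) = 3 + 2*U)
20806 - (-499 - 201*k(-8, -7)) = 20806 - (-499 - 201*(3 + 2*(-8))) = 20806 - (-499 - 201*(3 - 16)) = 20806 - (-499 - 201*(-13)) = 20806 - (-499 - 1*(-2613)) = 20806 - (-499 + 2613) = 20806 - 1*2114 = 20806 - 2114 = 18692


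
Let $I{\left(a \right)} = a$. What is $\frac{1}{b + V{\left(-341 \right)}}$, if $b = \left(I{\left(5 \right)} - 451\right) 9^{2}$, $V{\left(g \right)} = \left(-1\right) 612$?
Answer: $- \frac{1}{36738} \approx -2.722 \cdot 10^{-5}$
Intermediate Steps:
$V{\left(g \right)} = -612$
$b = -36126$ ($b = \left(5 - 451\right) 9^{2} = \left(-446\right) 81 = -36126$)
$\frac{1}{b + V{\left(-341 \right)}} = \frac{1}{-36126 - 612} = \frac{1}{-36738} = - \frac{1}{36738}$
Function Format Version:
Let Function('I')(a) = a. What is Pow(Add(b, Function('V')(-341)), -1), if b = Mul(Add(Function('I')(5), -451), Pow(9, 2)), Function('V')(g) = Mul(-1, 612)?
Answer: Rational(-1, 36738) ≈ -2.7220e-5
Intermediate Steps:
Function('V')(g) = -612
b = -36126 (b = Mul(Add(5, -451), Pow(9, 2)) = Mul(-446, 81) = -36126)
Pow(Add(b, Function('V')(-341)), -1) = Pow(Add(-36126, -612), -1) = Pow(-36738, -1) = Rational(-1, 36738)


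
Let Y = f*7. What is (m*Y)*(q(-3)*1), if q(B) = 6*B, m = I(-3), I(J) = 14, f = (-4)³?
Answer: 112896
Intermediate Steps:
f = -64
m = 14
Y = -448 (Y = -64*7 = -448)
(m*Y)*(q(-3)*1) = (14*(-448))*((6*(-3))*1) = -(-112896) = -6272*(-18) = 112896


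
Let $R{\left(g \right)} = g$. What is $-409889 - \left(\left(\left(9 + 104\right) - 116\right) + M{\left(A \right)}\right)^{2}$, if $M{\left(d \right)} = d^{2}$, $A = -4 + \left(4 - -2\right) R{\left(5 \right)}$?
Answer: $-862818$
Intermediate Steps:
$A = 26$ ($A = -4 + \left(4 - -2\right) 5 = -4 + \left(4 + 2\right) 5 = -4 + 6 \cdot 5 = -4 + 30 = 26$)
$-409889 - \left(\left(\left(9 + 104\right) - 116\right) + M{\left(A \right)}\right)^{2} = -409889 - \left(\left(\left(9 + 104\right) - 116\right) + 26^{2}\right)^{2} = -409889 - \left(\left(113 - 116\right) + 676\right)^{2} = -409889 - \left(-3 + 676\right)^{2} = -409889 - 673^{2} = -409889 - 452929 = -862818$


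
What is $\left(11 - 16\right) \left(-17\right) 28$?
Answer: $2380$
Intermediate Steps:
$\left(11 - 16\right) \left(-17\right) 28 = \left(-5\right) \left(-17\right) 28 = 85 \cdot 28 = 2380$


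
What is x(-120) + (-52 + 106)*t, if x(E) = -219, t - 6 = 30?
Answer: 1725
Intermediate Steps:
t = 36 (t = 6 + 30 = 36)
x(-120) + (-52 + 106)*t = -219 + (-52 + 106)*36 = -219 + 54*36 = -219 + 1944 = 1725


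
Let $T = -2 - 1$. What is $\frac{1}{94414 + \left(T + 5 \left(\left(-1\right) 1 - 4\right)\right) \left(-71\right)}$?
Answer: $\frac{1}{96402} \approx 1.0373 \cdot 10^{-5}$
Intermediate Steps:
$T = -3$ ($T = -2 - 1 = -3$)
$\frac{1}{94414 + \left(T + 5 \left(\left(-1\right) 1 - 4\right)\right) \left(-71\right)} = \frac{1}{94414 + \left(-3 + 5 \left(\left(-1\right) 1 - 4\right)\right) \left(-71\right)} = \frac{1}{94414 + \left(-3 + 5 \left(-1 - 4\right)\right) \left(-71\right)} = \frac{1}{94414 + \left(-3 + 5 \left(-5\right)\right) \left(-71\right)} = \frac{1}{94414 + \left(-3 - 25\right) \left(-71\right)} = \frac{1}{94414 - -1988} = \frac{1}{94414 + 1988} = \frac{1}{96402}$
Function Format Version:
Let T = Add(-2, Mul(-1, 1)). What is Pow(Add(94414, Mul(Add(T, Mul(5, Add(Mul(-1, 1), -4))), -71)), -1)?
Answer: Rational(1, 96402) ≈ 1.0373e-5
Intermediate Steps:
T = -3 (T = Add(-2, -1) = -3)
Pow(Add(94414, Mul(Add(T, Mul(5, Add(Mul(-1, 1), -4))), -71)), -1) = Pow(Add(94414, Mul(Add(-3, Mul(5, Add(Mul(-1, 1), -4))), -71)), -1) = Pow(Add(94414, Mul(Add(-3, Mul(5, Add(-1, -4))), -71)), -1) = Pow(Add(94414, Mul(Add(-3, Mul(5, -5)), -71)), -1) = Pow(Add(94414, Mul(Add(-3, -25), -71)), -1) = Pow(Add(94414, Mul(-28, -71)), -1) = Pow(Add(94414, 1988), -1) = Pow(96402, -1) = Rational(1, 96402)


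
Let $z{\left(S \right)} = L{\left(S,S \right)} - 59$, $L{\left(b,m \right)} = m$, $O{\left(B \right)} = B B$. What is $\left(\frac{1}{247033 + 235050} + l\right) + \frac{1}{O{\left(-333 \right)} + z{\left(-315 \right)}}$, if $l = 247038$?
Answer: $\frac{13161543019911908}{53277402745} \approx 2.4704 \cdot 10^{5}$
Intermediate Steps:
$O{\left(B \right)} = B^{2}$
$z{\left(S \right)} = -59 + S$ ($z{\left(S \right)} = S - 59 = -59 + S$)
$\left(\frac{1}{247033 + 235050} + l\right) + \frac{1}{O{\left(-333 \right)} + z{\left(-315 \right)}} = \left(\frac{1}{247033 + 235050} + 247038\right) + \frac{1}{\left(-333\right)^{2} - 374} = \left(\frac{1}{482083} + 247038\right) + \frac{1}{110889 - 374} = \left(\frac{1}{482083} + 247038\right) + \frac{1}{110515} = \frac{119092820155}{482083} + \frac{1}{110515} = \frac{13161543019911908}{53277402745}$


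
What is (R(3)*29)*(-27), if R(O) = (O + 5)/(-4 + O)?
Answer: 6264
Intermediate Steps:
R(O) = (5 + O)/(-4 + O)
(R(3)*29)*(-27) = (((5 + 3)/(-4 + 3))*29)*(-27) = ((8/(-1))*29)*(-27) = (-1*8*29)*(-27) = -8*29*(-27) = -232*(-27) = 6264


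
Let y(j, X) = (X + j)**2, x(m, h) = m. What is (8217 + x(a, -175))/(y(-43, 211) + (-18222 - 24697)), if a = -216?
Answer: -8001/14695 ≈ -0.54447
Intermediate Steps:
(8217 + x(a, -175))/(y(-43, 211) + (-18222 - 24697)) = (8217 - 216)/((211 - 43)**2 + (-18222 - 24697)) = 8001/(168**2 - 42919) = 8001/(28224 - 42919) = 8001/(-14695) = 8001*(-1/14695) = -8001/14695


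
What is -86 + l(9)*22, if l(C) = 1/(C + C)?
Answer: -763/9 ≈ -84.778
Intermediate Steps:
l(C) = 1/(2*C)
-86 + l(9)*22 = -86 + ((1/2)/9)*22 = -86 + ((1/2)*(1/9))*22 = -86 + (1/18)*22 = -86 + 11/9 = -763/9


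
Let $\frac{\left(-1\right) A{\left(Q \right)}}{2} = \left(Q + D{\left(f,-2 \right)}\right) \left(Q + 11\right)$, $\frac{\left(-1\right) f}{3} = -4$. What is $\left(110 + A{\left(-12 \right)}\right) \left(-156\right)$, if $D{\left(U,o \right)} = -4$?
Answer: $-12168$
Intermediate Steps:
$f = 12$ ($f = \left(-3\right) \left(-4\right) = 12$)
$A{\left(Q \right)} = - 2 \left(-4 + Q\right) \left(11 + Q\right)$ ($A{\left(Q \right)} = - 2 \left(Q - 4\right) \left(Q + 11\right) = - 2 \left(-4 + Q\right) \left(11 + Q\right)$)
$\left(110 + A{\left(-12 \right)}\right) \left(-156\right) = \left(110 - \left(-256 + 288\right)\right) \left(-156\right) = \left(110 + \left(88 + 168 - 288\right)\right) \left(-156\right) = \left(110 - 32\right) \left(-156\right) = 78 \left(-156\right) = -12168$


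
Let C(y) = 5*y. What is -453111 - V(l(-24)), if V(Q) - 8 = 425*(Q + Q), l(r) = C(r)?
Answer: -351119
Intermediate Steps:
l(r) = 5*r
V(Q) = 8 + 850*Q (V(Q) = 8 + 425*(Q + Q) = 8 + 425*(2*Q) = 8 + 850*Q)
-453111 - V(l(-24)) = -453111 - (8 + 850*(5*(-24))) = -453111 - (8 + 850*(-120)) = -453111 - (8 - 102000) = -453111 - 1*(-101992) = -453111 + 101992 = -351119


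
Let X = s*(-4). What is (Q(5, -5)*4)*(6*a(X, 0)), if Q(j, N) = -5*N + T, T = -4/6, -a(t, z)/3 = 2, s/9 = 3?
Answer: -3504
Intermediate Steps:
s = 27 (s = 9*3 = 27)
X = -108 (X = 27*(-4) = -108)
a(t, z) = -6 (a(t, z) = -3*2 = -6)
T = -⅔ (T = -4*⅙ = -⅔ ≈ -0.66667)
Q(j, N) = -⅔ - 5*N (Q(j, N) = -5*N - ⅔ = -⅔ - 5*N)
(Q(5, -5)*4)*(6*a(X, 0)) = ((-⅔ - 5*(-5))*4)*(6*(-6)) = ((-⅔ + 25)*4)*(-36) = ((73/3)*4)*(-36) = (292/3)*(-36) = -3504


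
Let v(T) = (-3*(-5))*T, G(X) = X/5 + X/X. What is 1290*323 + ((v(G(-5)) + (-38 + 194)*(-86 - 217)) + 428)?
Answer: 369830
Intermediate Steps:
G(X) = 1 + X/5 (G(X) = X*(⅕) + 1 = X/5 + 1 = 1 + X/5)
v(T) = 15*T
1290*323 + ((v(G(-5)) + (-38 + 194)*(-86 - 217)) + 428) = 1290*323 + ((15*(1 + (⅕)*(-5)) + (-38 + 194)*(-86 - 217)) + 428) = 416670 + ((15*(1 - 1) + 156*(-303)) + 428) = 416670 + ((15*0 - 47268) + 428) = 416670 + ((0 - 47268) + 428) = 416670 + (-47268 + 428) = 416670 - 46840 = 369830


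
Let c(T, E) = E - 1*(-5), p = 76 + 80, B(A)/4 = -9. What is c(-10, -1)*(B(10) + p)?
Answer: 480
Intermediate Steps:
B(A) = -36 (B(A) = 4*(-9) = -36)
p = 156
c(T, E) = 5 + E (c(T, E) = E + 5 = 5 + E)
c(-10, -1)*(B(10) + p) = (5 - 1)*(-36 + 156) = 4*120 = 480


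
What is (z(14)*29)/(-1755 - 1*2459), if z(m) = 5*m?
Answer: -145/301 ≈ -0.48173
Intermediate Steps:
(z(14)*29)/(-1755 - 1*2459) = ((5*14)*29)/(-1755 - 1*2459) = (70*29)/(-1755 - 2459) = 2030/(-4214) = 2030*(-1/4214) = -145/301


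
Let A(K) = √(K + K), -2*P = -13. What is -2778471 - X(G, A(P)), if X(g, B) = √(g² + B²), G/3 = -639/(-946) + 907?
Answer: -2778471 - √6635700050197/946 ≈ -2.7812e+6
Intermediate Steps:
P = 13/2 (P = -½*(-13) = 13/2 ≈ 6.5000)
A(K) = √2*√K (A(K) = √(2*K) = √2*√K)
G = 2575983/946 (G = 3*(-639/(-946) + 907) = 3*(-639*(-1/946) + 907) = 3*(639/946 + 907) = 3*(858661/946) = 2575983/946 ≈ 2723.0)
X(g, B) = √(B² + g²)
-2778471 - X(G, A(P)) = -2778471 - √((√2*√(13/2))² + (2575983/946)²) = -2778471 - √((√2*(√26/2))² + 6635688416289/894916) = -2778471 - √((√13)² + 6635688416289/894916) = -2778471 - √(13 + 6635688416289/894916) = -2778471 - √(6635700050197/894916) = -2778471 - √6635700050197/946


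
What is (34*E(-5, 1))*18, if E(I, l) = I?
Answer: -3060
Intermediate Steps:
(34*E(-5, 1))*18 = (34*(-5))*18 = -170*18 = -3060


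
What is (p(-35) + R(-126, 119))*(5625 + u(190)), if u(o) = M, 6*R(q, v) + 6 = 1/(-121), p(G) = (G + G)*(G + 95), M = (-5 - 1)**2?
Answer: -5755212249/242 ≈ -2.3782e+7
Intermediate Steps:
M = 36 (M = (-6)**2 = 36)
p(G) = 2*G*(95 + G) (p(G) = (2*G)*(95 + G) = 2*G*(95 + G))
R(q, v) = -727/726 (R(q, v) = -1 + (1/6)/(-121) = -1 + (1/6)*(-1/121) = -1 - 1/726 = -727/726)
u(o) = 36
(p(-35) + R(-126, 119))*(5625 + u(190)) = (2*(-35)*(95 - 35) - 727/726)*(5625 + 36) = (2*(-35)*60 - 727/726)*5661 = (-4200 - 727/726)*5661 = -3049927/726*5661 = -5755212249/242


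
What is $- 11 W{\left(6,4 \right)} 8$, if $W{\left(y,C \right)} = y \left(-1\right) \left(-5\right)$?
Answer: $-2640$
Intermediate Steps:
$W{\left(y,C \right)} = 5 y$ ($W{\left(y,C \right)} = - y \left(-5\right) = 5 y$)
$- 11 W{\left(6,4 \right)} 8 = - 11 \cdot 5 \cdot 6 \cdot 8 = \left(-11\right) 30 \cdot 8 = \left(-330\right) 8 = -2640$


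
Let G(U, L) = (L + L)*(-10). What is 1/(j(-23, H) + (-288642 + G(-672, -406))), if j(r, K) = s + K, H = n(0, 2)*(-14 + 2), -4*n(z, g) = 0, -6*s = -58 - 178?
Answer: -3/841448 ≈ -3.5653e-6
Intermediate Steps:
s = 118/3 (s = -(-58 - 178)/6 = -1/6*(-236) = 118/3 ≈ 39.333)
n(z, g) = 0 (n(z, g) = -1/4*0 = 0)
G(U, L) = -20*L (G(U, L) = (2*L)*(-10) = -20*L)
H = 0 (H = 0*(-14 + 2) = 0*(-12) = 0)
j(r, K) = 118/3 + K
1/(j(-23, H) + (-288642 + G(-672, -406))) = 1/((118/3 + 0) + (-288642 - 20*(-406))) = 1/(118/3 + (-288642 + 8120)) = 1/(118/3 - 280522) = 1/(-841448/3) = -3/841448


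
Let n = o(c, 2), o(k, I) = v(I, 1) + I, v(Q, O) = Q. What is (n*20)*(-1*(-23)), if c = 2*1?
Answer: 1840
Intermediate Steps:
c = 2
o(k, I) = 2*I (o(k, I) = I + I = 2*I)
n = 4 (n = 2*2 = 4)
(n*20)*(-1*(-23)) = (4*20)*(-1*(-23)) = 80*23 = 1840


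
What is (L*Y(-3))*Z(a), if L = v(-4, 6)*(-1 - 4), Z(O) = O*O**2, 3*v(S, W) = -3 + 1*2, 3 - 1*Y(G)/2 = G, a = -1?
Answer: -20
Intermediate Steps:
Y(G) = 6 - 2*G
v(S, W) = -1/3 (v(S, W) = (-3 + 1*2)/3 = (-3 + 2)/3 = (1/3)*(-1) = -1/3)
Z(O) = O**3
L = 5/3 (L = -(-1 - 4)/3 = -1/3*(-5) = 5/3 ≈ 1.6667)
(L*Y(-3))*Z(a) = (5*(6 - 2*(-3))/3)*(-1)**3 = (5*(6 + 6)/3)*(-1) = ((5/3)*12)*(-1) = 20*(-1) = -20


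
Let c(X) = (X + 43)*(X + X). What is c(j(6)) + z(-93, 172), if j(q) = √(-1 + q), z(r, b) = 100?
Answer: 110 + 86*√5 ≈ 302.30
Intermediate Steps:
c(X) = 2*X*(43 + X) (c(X) = (43 + X)*(2*X) = 2*X*(43 + X))
c(j(6)) + z(-93, 172) = 2*√(-1 + 6)*(43 + √(-1 + 6)) + 100 = 2*√5*(43 + √5) + 100 = 100 + 2*√5*(43 + √5)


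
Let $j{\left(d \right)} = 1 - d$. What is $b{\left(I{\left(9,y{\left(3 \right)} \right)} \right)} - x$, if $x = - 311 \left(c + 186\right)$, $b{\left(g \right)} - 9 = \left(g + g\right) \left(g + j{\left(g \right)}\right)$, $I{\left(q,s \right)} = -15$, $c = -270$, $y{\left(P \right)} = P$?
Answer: $-26145$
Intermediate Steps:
$b{\left(g \right)} = 9 + 2 g$ ($b{\left(g \right)} = 9 + \left(g + g\right) \left(g - \left(-1 + g\right)\right) = 9 + 2 g 1 = 9 + 2 g$)
$x = 26124$ ($x = - 311 \left(-270 + 186\right) = \left(-311\right) \left(-84\right) = 26124$)
$b{\left(I{\left(9,y{\left(3 \right)} \right)} \right)} - x = \left(9 + 2 \left(-15\right)\right) - 26124 = \left(9 - 30\right) - 26124 = -21 - 26124 = -26145$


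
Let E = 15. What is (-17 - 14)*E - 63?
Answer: -528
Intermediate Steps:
(-17 - 14)*E - 63 = (-17 - 14)*15 - 63 = -31*15 - 63 = -465 - 63 = -528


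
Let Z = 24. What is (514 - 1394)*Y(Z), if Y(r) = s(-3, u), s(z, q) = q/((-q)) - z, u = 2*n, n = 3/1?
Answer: -1760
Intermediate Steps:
n = 3 (n = 3*1 = 3)
u = 6 (u = 2*3 = 6)
s(z, q) = -1 - z (s(z, q) = q*(-1/q) - z = -1 - z)
Y(r) = 2 (Y(r) = -1 - 1*(-3) = -1 + 3 = 2)
(514 - 1394)*Y(Z) = (514 - 1394)*2 = -880*2 = -1760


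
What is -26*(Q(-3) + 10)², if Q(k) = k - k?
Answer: -2600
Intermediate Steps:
Q(k) = 0
-26*(Q(-3) + 10)² = -26*(0 + 10)² = -26*10² = -26*100 = -2600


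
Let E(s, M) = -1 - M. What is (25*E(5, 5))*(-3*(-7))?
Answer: -3150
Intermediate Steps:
(25*E(5, 5))*(-3*(-7)) = (25*(-1 - 1*5))*(-3*(-7)) = (25*(-1 - 5))*21 = (25*(-6))*21 = -150*21 = -3150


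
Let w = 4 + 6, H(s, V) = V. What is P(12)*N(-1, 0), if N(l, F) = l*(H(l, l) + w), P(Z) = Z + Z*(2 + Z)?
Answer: -1620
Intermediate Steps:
w = 10
N(l, F) = l*(10 + l) (N(l, F) = l*(l + 10) = l*(10 + l))
P(12)*N(-1, 0) = (12*(3 + 12))*(-(10 - 1)) = (12*15)*(-1*9) = 180*(-9) = -1620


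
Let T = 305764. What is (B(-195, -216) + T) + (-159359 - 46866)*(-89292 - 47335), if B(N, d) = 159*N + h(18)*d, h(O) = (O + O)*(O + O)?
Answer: 28175897898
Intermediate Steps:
h(O) = 4*O**2 (h(O) = (2*O)*(2*O) = 4*O**2)
B(N, d) = 159*N + 1296*d (B(N, d) = 159*N + (4*18**2)*d = 159*N + (4*324)*d = 159*N + 1296*d)
(B(-195, -216) + T) + (-159359 - 46866)*(-89292 - 47335) = ((159*(-195) + 1296*(-216)) + 305764) + (-159359 - 46866)*(-89292 - 47335) = ((-31005 - 279936) + 305764) - 206225*(-136627) = (-310941 + 305764) + 28175903075 = -5177 + 28175903075 = 28175897898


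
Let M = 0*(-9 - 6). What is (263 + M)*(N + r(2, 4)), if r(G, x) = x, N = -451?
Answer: -117561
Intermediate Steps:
M = 0 (M = 0*(-15) = 0)
(263 + M)*(N + r(2, 4)) = (263 + 0)*(-451 + 4) = 263*(-447) = -117561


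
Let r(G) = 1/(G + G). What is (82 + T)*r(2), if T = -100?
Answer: -9/2 ≈ -4.5000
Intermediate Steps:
r(G) = 1/(2*G)
(82 + T)*r(2) = (82 - 100)*((½)/2) = -9/2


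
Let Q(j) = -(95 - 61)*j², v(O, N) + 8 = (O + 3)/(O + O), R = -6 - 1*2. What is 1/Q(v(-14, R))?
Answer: -392/771273 ≈ -0.00050825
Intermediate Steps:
R = -8 (R = -6 - 2 = -8)
v(O, N) = -8 + (3 + O)/(2*O) (v(O, N) = -8 + (O + 3)/(O + O) = -8 + (3 + O)/((2*O)) = -8 + (3 + O)*(1/(2*O)) = -8 + (3 + O)/(2*O))
Q(j) = -34*j²
1/Q(v(-14, R)) = 1/(-34*9*(1 - 5*(-14))²/784) = 1/(-34*9*(1 + 70)²/784) = 1/(-34*((3/2)*(-1/14)*71)²) = 1/(-34*(-213/28)²) = 1/(-34*45369/784) = 1/(-771273/392) = -392/771273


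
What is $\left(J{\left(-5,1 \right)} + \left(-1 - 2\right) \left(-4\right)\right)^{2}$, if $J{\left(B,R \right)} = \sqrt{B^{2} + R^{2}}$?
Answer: $\left(12 + \sqrt{26}\right)^{2} \approx 292.38$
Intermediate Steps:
$\left(J{\left(-5,1 \right)} + \left(-1 - 2\right) \left(-4\right)\right)^{2} = \left(\sqrt{\left(-5\right)^{2} + 1^{2}} + \left(-1 - 2\right) \left(-4\right)\right)^{2} = \left(\sqrt{25 + 1} - -12\right)^{2} = \left(\sqrt{26} + 12\right)^{2} = \left(12 + \sqrt{26}\right)^{2}$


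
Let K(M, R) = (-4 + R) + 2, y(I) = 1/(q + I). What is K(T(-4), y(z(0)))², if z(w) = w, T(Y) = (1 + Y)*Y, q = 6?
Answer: 121/36 ≈ 3.3611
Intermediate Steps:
T(Y) = Y*(1 + Y)
y(I) = 1/(6 + I)
K(M, R) = -2 + R
K(T(-4), y(z(0)))² = (-2 + 1/(6 + 0))² = (-2 + 1/6)² = (-2 + ⅙)² = (-11/6)² = 121/36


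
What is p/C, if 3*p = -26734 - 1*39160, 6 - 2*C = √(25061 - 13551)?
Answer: 131788/5737 + 65894*√11510/17211 ≈ 433.72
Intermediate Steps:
C = 3 - √11510/2 (C = 3 - √(25061 - 13551)/2 = 3 - √11510/2 ≈ -50.642)
p = -65894/3 (p = (-26734 - 1*39160)/3 = (-26734 - 39160)/3 = (⅓)*(-65894) = -65894/3 ≈ -21965.)
p/C = -65894/(3*(3 - √11510/2))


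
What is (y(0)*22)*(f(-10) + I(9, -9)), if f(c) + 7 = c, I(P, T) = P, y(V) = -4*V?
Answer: 0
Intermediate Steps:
f(c) = -7 + c
(y(0)*22)*(f(-10) + I(9, -9)) = (-4*0*22)*((-7 - 10) + 9) = (0*22)*(-17 + 9) = 0*(-8) = 0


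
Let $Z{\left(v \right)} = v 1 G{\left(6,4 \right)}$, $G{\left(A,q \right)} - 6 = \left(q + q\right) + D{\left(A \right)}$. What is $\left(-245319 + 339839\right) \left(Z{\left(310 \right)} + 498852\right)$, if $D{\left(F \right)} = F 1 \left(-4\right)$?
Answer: $46858479040$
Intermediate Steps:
$D{\left(F \right)} = - 4 F$ ($D{\left(F \right)} = F \left(-4\right) = - 4 F$)
$G{\left(A,q \right)} = 6 - 4 A + 2 q$ ($G{\left(A,q \right)} = 6 - \left(- 2 q + 4 A\right) = 6 - 4 A + 2 q$)
$Z{\left(v \right)} = - 10 v$ ($Z{\left(v \right)} = v 1 \left(6 - 24 + 2 \cdot 4\right) = v \left(6 - 24 + 8\right) = v \left(-10\right) = - 10 v$)
$\left(-245319 + 339839\right) \left(Z{\left(310 \right)} + 498852\right) = \left(-245319 + 339839\right) \left(\left(-10\right) 310 + 498852\right) = 94520 \left(-3100 + 498852\right) = 94520 \cdot 495752 = 46858479040$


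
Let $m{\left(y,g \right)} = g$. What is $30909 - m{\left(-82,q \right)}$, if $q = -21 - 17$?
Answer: $30947$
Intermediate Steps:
$q = -38$
$30909 - m{\left(-82,q \right)} = 30909 - -38 = 30909 + 38 = 30947$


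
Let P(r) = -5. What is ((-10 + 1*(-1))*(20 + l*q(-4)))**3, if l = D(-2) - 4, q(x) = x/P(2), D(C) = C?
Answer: -584277056/125 ≈ -4.6742e+6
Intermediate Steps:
q(x) = -x/5 (q(x) = x/(-5) = x*(-1/5) = -x/5)
l = -6 (l = -2 - 4 = -6)
((-10 + 1*(-1))*(20 + l*q(-4)))**3 = ((-10 + 1*(-1))*(20 - (-6)*(-4)/5))**3 = ((-10 - 1)*(20 - 6*4/5))**3 = (-11*(20 - 24/5))**3 = (-11*76/5)**3 = (-836/5)**3 = -584277056/125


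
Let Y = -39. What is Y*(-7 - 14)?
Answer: 819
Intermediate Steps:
Y*(-7 - 14) = -39*(-7 - 14) = -39*(-21) = 819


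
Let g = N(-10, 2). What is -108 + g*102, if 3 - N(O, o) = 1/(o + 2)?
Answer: 345/2 ≈ 172.50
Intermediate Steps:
N(O, o) = 3 - 1/(2 + o) (N(O, o) = 3 - 1/(o + 2) = 3 - 1/(2 + o))
g = 11/4 (g = (5 + 3*2)/(2 + 2) = (5 + 6)/4 = (¼)*11 = 11/4 ≈ 2.7500)
-108 + g*102 = -108 + (11/4)*102 = -108 + 561/2 = 345/2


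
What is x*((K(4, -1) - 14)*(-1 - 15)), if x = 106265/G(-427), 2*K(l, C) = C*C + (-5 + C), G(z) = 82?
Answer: 14026980/41 ≈ 3.4212e+5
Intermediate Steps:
K(l, C) = -5/2 + C/2 + C**2/2 (K(l, C) = (C*C + (-5 + C))/2 = (C**2 + (-5 + C))/2 = (-5 + C + C**2)/2 = -5/2 + C/2 + C**2/2)
x = 106265/82 ≈ 1295.9
x*((K(4, -1) - 14)*(-1 - 15)) = 106265*(((-5/2 + (1/2)*(-1) + (1/2)*(-1)**2) - 14)*(-1 - 15))/82 = 106265*(((-5/2 - 1/2 + (1/2)*1) - 14)*(-16))/82 = 106265*(((-5/2 - 1/2 + 1/2) - 14)*(-16))/82 = 106265*((-5/2 - 14)*(-16))/82 = 106265*(-33/2*(-16))/82 = (106265/82)*264 = 14026980/41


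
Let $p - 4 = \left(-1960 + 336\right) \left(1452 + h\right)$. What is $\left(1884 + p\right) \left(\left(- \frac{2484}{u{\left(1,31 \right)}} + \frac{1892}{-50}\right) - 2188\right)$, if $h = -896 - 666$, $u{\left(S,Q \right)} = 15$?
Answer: $- \frac{10793047008}{25} \approx -4.3172 \cdot 10^{8}$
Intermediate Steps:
$h = -1562$ ($h = -896 - 666 = -1562$)
$p = 178644$ ($p = 4 + \left(-1960 + 336\right) \left(1452 - 1562\right) = 4 - -178640 = 4 + 178640 = 178644$)
$\left(1884 + p\right) \left(\left(- \frac{2484}{u{\left(1,31 \right)}} + \frac{1892}{-50}\right) - 2188\right) = \left(1884 + 178644\right) \left(\left(- \frac{2484}{15} + \frac{1892}{-50}\right) - 2188\right) = 180528 \left(\left(\left(-2484\right) \frac{1}{15} + 1892 \left(- \frac{1}{50}\right)\right) - 2188\right) = 180528 \left(\left(- \frac{828}{5} - \frac{946}{25}\right) - 2188\right) = 180528 \left(- \frac{5086}{25} - 2188\right) = 180528 \left(- \frac{59786}{25}\right) = - \frac{10793047008}{25}$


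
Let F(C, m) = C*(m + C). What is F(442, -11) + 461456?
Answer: 651958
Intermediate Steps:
F(C, m) = C*(C + m)
F(442, -11) + 461456 = 442*(442 - 11) + 461456 = 442*431 + 461456 = 190502 + 461456 = 651958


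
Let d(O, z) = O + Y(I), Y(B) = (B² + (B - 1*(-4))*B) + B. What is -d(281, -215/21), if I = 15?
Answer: -806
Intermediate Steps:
Y(B) = B + B² + B*(4 + B) (Y(B) = (B² + (B + 4)*B) + B = (B² + (4 + B)*B) + B = (B² + B*(4 + B)) + B = B + B² + B*(4 + B))
d(O, z) = 525 + O (d(O, z) = O + 15*(5 + 2*15) = O + 15*(5 + 30) = O + 15*35 = O + 525 = 525 + O)
-d(281, -215/21) = -(525 + 281) = -1*806 = -806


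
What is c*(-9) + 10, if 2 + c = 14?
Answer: -98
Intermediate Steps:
c = 12 (c = -2 + 14 = 12)
c*(-9) + 10 = 12*(-9) + 10 = -108 + 10 = -98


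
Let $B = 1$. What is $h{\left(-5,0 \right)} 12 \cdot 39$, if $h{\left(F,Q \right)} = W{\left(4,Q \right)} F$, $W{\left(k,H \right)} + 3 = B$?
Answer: $4680$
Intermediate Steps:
$W{\left(k,H \right)} = -2$ ($W{\left(k,H \right)} = -3 + 1 = -2$)
$h{\left(F,Q \right)} = - 2 F$
$h{\left(-5,0 \right)} 12 \cdot 39 = \left(-2\right) \left(-5\right) 12 \cdot 39 = 10 \cdot 12 \cdot 39 = 120 \cdot 39 = 4680$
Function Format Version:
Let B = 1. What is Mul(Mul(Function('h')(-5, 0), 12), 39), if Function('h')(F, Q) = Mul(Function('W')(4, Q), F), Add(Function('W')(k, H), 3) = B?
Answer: 4680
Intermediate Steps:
Function('W')(k, H) = -2 (Function('W')(k, H) = Add(-3, 1) = -2)
Function('h')(F, Q) = Mul(-2, F)
Mul(Mul(Function('h')(-5, 0), 12), 39) = Mul(Mul(Mul(-2, -5), 12), 39) = Mul(Mul(10, 12), 39) = Mul(120, 39) = 4680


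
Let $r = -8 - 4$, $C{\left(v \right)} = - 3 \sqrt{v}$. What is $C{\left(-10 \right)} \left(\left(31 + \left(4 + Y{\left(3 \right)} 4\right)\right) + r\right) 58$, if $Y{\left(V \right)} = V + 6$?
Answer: $- 10266 i \sqrt{10} \approx - 32464.0 i$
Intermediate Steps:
$Y{\left(V \right)} = 6 + V$
$r = -12$ ($r = -8 - 4 = -12$)
$C{\left(-10 \right)} \left(\left(31 + \left(4 + Y{\left(3 \right)} 4\right)\right) + r\right) 58 = - 3 \sqrt{-10} \left(\left(31 + \left(4 + \left(6 + 3\right) 4\right)\right) - 12\right) 58 = - 3 i \sqrt{10} \left(\left(31 + \left(4 + 9 \cdot 4\right)\right) - 12\right) 58 = - 3 i \sqrt{10} \left(\left(31 + \left(4 + 36\right)\right) - 12\right) 58 = - 3 i \sqrt{10} \left(\left(31 + 40\right) - 12\right) 58 = - 3 i \sqrt{10} \left(71 - 12\right) 58 = - 3 i \sqrt{10} \cdot 59 \cdot 58 = - 177 i \sqrt{10} \cdot 58 = - 10266 i \sqrt{10}$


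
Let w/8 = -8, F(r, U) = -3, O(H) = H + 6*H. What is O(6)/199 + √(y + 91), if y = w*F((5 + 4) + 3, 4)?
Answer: 42/199 + √283 ≈ 17.034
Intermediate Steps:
O(H) = 7*H
w = -64 (w = 8*(-8) = -64)
y = 192 (y = -64*(-3) = 192)
O(6)/199 + √(y + 91) = (7*6)/199 + √(192 + 91) = 42*(1/199) + √283 = 42/199 + √283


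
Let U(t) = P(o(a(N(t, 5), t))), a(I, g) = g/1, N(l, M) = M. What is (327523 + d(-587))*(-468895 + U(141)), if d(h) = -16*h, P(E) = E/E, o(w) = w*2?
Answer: -157977422010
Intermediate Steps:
a(I, g) = g (a(I, g) = g*1 = g)
o(w) = 2*w
P(E) = 1
U(t) = 1
(327523 + d(-587))*(-468895 + U(141)) = (327523 - 16*(-587))*(-468895 + 1) = (327523 + 9392)*(-468894) = 336915*(-468894) = -157977422010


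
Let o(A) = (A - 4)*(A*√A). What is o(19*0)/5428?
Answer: 0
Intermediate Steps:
o(A) = A^(3/2)*(-4 + A) (o(A) = (-4 + A)*A^(3/2) = A^(3/2)*(-4 + A))
o(19*0)/5428 = ((19*0)^(3/2)*(-4 + 19*0))/5428 = (0^(3/2)*(-4 + 0))*(1/5428) = (0*(-4))*(1/5428) = 0*(1/5428) = 0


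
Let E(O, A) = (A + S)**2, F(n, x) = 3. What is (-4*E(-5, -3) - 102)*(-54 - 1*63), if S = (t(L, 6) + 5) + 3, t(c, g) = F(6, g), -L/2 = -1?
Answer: 41886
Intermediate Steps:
L = 2 (L = -2*(-1) = 2)
t(c, g) = 3
S = 11 (S = (3 + 5) + 3 = 8 + 3 = 11)
E(O, A) = (11 + A)**2 (E(O, A) = (A + 11)**2 = (11 + A)**2)
(-4*E(-5, -3) - 102)*(-54 - 1*63) = (-4*(11 - 3)**2 - 102)*(-54 - 1*63) = (-4*8**2 - 102)*(-54 - 63) = (-4*64 - 102)*(-117) = (-256 - 102)*(-117) = -358*(-117) = 41886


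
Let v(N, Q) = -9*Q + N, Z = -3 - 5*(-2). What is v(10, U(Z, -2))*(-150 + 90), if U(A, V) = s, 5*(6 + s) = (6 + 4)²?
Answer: 6960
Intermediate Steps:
s = 14 (s = -6 + (6 + 4)²/5 = -6 + (⅕)*10² = -6 + (⅕)*100 = -6 + 20 = 14)
Z = 7 (Z = -3 + 10 = 7)
U(A, V) = 14
v(N, Q) = N - 9*Q
v(10, U(Z, -2))*(-150 + 90) = (10 - 9*14)*(-150 + 90) = (10 - 126)*(-60) = -116*(-60) = 6960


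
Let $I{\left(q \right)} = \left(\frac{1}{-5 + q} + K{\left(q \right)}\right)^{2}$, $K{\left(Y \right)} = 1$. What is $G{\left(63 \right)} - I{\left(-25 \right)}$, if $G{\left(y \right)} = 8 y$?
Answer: $\frac{452759}{900} \approx 503.07$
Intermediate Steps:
$I{\left(q \right)} = \left(1 + \frac{1}{-5 + q}\right)^{2}$ ($I{\left(q \right)} = \left(\frac{1}{-5 + q} + 1\right)^{2} = \left(1 + \frac{1}{-5 + q}\right)^{2}$)
$G{\left(63 \right)} - I{\left(-25 \right)} = 8 \cdot 63 - \frac{\left(-4 - 25\right)^{2}}{\left(-5 - 25\right)^{2}} = 504 - \frac{\left(-29\right)^{2}}{900} = 504 - \frac{1}{900} \cdot 841 = 504 - \frac{841}{900} = \frac{452759}{900}$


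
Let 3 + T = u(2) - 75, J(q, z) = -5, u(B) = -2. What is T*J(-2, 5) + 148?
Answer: 548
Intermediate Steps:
T = -80 (T = -3 + (-2 - 75) = -3 - 77 = -80)
T*J(-2, 5) + 148 = -80*(-5) + 148 = 400 + 148 = 548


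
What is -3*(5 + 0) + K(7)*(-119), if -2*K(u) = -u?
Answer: -863/2 ≈ -431.50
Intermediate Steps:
K(u) = u/2 (K(u) = -(-1)*u/2 = u/2)
-3*(5 + 0) + K(7)*(-119) = -3*(5 + 0) + ((½)*7)*(-119) = -3*5 + (7/2)*(-119) = -15 - 833/2 = -863/2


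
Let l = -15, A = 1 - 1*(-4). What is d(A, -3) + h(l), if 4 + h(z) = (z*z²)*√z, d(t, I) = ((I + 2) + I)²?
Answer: 12 - 3375*I*√15 ≈ 12.0 - 13071.0*I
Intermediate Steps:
A = 5 (A = 1 + 4 = 5)
d(t, I) = (2 + 2*I)² (d(t, I) = ((2 + I) + I)² = (2 + 2*I)²)
h(z) = -4 + z^(7/2) (h(z) = -4 + (z*z²)*√z = -4 + z³*√z = -4 + z^(7/2))
d(A, -3) + h(l) = 4*(1 - 3)² + (-4 + (-15)^(7/2)) = 4*(-2)² + (-4 - 3375*I*√15) = 4*4 + (-4 - 3375*I*√15) = 16 + (-4 - 3375*I*√15) = 12 - 3375*I*√15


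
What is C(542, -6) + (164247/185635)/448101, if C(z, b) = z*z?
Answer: 8145412707926129/27727743045 ≈ 2.9376e+5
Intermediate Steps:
C(z, b) = z²
C(542, -6) + (164247/185635)/448101 = 542² + (164247/185635)/448101 = 293764 + (164247*(1/185635))*(1/448101) = 293764 + (164247/185635)*(1/448101) = 293764 + 54749/27727743045 = 8145412707926129/27727743045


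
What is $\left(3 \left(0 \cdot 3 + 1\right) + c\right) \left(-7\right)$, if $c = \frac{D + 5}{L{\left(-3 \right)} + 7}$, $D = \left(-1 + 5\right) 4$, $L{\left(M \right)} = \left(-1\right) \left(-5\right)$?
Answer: $- \frac{133}{4} \approx -33.25$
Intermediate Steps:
$L{\left(M \right)} = 5$
$D = 16$ ($D = 4 \cdot 4 = 16$)
$c = \frac{7}{4}$ ($c = \frac{16 + 5}{5 + 7} = \frac{21}{12} = 21 \cdot \frac{1}{12} = \frac{7}{4} \approx 1.75$)
$\left(3 \left(0 \cdot 3 + 1\right) + c\right) \left(-7\right) = \left(3 \left(0 \cdot 3 + 1\right) + \frac{7}{4}\right) \left(-7\right) = \left(3 \left(0 + 1\right) + \frac{7}{4}\right) \left(-7\right) = \left(3 \cdot 1 + \frac{7}{4}\right) \left(-7\right) = \left(3 + \frac{7}{4}\right) \left(-7\right) = \frac{19}{4} \left(-7\right) = - \frac{133}{4}$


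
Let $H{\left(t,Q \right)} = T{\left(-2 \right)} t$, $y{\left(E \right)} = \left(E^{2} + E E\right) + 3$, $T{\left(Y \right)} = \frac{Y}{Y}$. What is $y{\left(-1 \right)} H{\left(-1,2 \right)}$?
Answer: $-5$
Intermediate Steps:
$T{\left(Y \right)} = 1$
$y{\left(E \right)} = 3 + 2 E^{2}$ ($y{\left(E \right)} = \left(E^{2} + E^{2}\right) + 3 = 2 E^{2} + 3 = 3 + 2 E^{2}$)
$H{\left(t,Q \right)} = t$ ($H{\left(t,Q \right)} = 1 t = t$)
$y{\left(-1 \right)} H{\left(-1,2 \right)} = \left(3 + 2 \left(-1\right)^{2}\right) \left(-1\right) = \left(3 + 2 \cdot 1\right) \left(-1\right) = \left(3 + 2\right) \left(-1\right) = 5 \left(-1\right) = -5$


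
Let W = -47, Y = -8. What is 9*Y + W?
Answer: -119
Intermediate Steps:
9*Y + W = 9*(-8) - 47 = -72 - 47 = -119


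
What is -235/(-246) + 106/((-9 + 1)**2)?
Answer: 10279/3936 ≈ 2.6115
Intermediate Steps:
-235/(-246) + 106/((-9 + 1)**2) = -235*(-1/246) + 106/((-8)**2) = 235/246 + 106/64 = 235/246 + 106*(1/64) = 235/246 + 53/32 = 10279/3936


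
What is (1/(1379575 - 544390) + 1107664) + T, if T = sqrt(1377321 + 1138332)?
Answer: 925104357841/835185 + 3*sqrt(279517) ≈ 1.1093e+6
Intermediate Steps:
T = 3*sqrt(279517) (T = sqrt(2515653) = 3*sqrt(279517) ≈ 1586.1)
(1/(1379575 - 544390) + 1107664) + T = (1/(1379575 - 544390) + 1107664) + 3*sqrt(279517) = (1/835185 + 1107664) + 3*sqrt(279517) = 925104357841/835185 + 3*sqrt(279517)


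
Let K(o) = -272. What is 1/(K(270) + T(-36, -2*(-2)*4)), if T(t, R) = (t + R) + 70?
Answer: -1/222 ≈ -0.0045045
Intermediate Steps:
T(t, R) = 70 + R + t (T(t, R) = (R + t) + 70 = 70 + R + t)
1/(K(270) + T(-36, -2*(-2)*4)) = 1/(-272 + (70 - 2*(-2)*4 - 36)) = 1/(-272 + (70 + 4*4 - 36)) = 1/(-272 + (70 + 16 - 36)) = 1/(-272 + 50) = 1/(-222) = -1/222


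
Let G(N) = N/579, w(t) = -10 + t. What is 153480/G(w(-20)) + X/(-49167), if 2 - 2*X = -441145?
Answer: -97093958641/32778 ≈ -2.9622e+6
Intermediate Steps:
X = 441147/2 (X = 1 - ½*(-441145) = 1 + 441145/2 = 441147/2 ≈ 2.2057e+5)
G(N) = N/579 (G(N) = N*(1/579) = N/579)
153480/G(w(-20)) + X/(-49167) = 153480/(((-10 - 20)/579)) + (441147/2)/(-49167) = 153480/(((1/579)*(-30))) + (441147/2)*(-1/49167) = 153480/(-10/193) - 147049/32778 = 153480*(-193/10) - 147049/32778 = -2962164 - 147049/32778 = -97093958641/32778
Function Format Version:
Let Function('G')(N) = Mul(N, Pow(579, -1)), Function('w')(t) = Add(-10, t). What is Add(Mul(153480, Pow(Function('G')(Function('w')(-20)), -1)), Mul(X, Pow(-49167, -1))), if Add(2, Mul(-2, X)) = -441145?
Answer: Rational(-97093958641, 32778) ≈ -2.9622e+6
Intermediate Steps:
X = Rational(441147, 2) (X = Add(1, Mul(Rational(-1, 2), -441145)) = Add(1, Rational(441145, 2)) = Rational(441147, 2) ≈ 2.2057e+5)
Function('G')(N) = Mul(Rational(1, 579), N) (Function('G')(N) = Mul(N, Rational(1, 579)) = Mul(Rational(1, 579), N))
Add(Mul(153480, Pow(Function('G')(Function('w')(-20)), -1)), Mul(X, Pow(-49167, -1))) = Add(Mul(153480, Pow(Mul(Rational(1, 579), Add(-10, -20)), -1)), Mul(Rational(441147, 2), Pow(-49167, -1))) = Add(Mul(153480, Pow(Mul(Rational(1, 579), -30), -1)), Mul(Rational(441147, 2), Rational(-1, 49167))) = Add(Mul(153480, Pow(Rational(-10, 193), -1)), Rational(-147049, 32778)) = Add(Mul(153480, Rational(-193, 10)), Rational(-147049, 32778)) = Add(-2962164, Rational(-147049, 32778)) = Rational(-97093958641, 32778)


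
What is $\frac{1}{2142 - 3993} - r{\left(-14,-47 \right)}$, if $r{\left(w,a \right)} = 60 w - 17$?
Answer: $\frac{1586306}{1851} \approx 857.0$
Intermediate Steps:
$r{\left(w,a \right)} = -17 + 60 w$
$\frac{1}{2142 - 3993} - r{\left(-14,-47 \right)} = \frac{1}{2142 - 3993} - \left(-17 + 60 \left(-14\right)\right) = \frac{1}{-1851} - \left(-17 - 840\right) = - \frac{1}{1851} - -857 = - \frac{1}{1851} + 857 = \frac{1586306}{1851}$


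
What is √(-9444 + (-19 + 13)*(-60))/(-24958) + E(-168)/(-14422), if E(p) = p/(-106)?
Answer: -42/382183 - I*√2271/12479 ≈ -0.0001099 - 0.0038188*I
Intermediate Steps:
E(p) = -p/106 (E(p) = p*(-1/106) = -p/106)
√(-9444 + (-19 + 13)*(-60))/(-24958) + E(-168)/(-14422) = √(-9444 + (-19 + 13)*(-60))/(-24958) - 1/106*(-168)/(-14422) = √(-9444 - 6*(-60))*(-1/24958) + (84/53)*(-1/14422) = √(-9444 + 360)*(-1/24958) - 42/382183 = √(-9084)*(-1/24958) - 42/382183 = (2*I*√2271)*(-1/24958) - 42/382183 = -I*√2271/12479 - 42/382183 = -42/382183 - I*√2271/12479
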